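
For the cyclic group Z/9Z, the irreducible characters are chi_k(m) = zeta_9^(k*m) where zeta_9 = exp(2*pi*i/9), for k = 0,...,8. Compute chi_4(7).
chi_4(7) = zeta_9^28 = exp(2*I*pi/9)

Details: chi_4(7) = zeta_9^(4*7) = zeta_9^28. Since zeta_9^9 = 1, this equals zeta_9^1 = exp(2*pi*i*1/9) = exp(2*I*pi/9).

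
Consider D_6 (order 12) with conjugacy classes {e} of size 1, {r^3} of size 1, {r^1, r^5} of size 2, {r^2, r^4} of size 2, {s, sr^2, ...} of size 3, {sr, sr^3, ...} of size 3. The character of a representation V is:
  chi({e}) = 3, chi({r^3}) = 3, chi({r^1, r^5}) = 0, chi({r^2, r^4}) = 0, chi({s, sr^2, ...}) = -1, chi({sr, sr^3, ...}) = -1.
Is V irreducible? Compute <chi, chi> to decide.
Not irreducible (reducible): <chi, chi> = 2 > 1.

Derivation: <chi, chi> = (1/|G|) sum_C |C| * |chi(C)|^2 = (1/12)[1*|3|^2 + 1*|3|^2 + 2*|0|^2 + 2*|0|^2 + 3*|-1|^2 + 3*|-1|^2]
  = (1/12)[(9) + (9) + (0) + (0) + (3) + (3)] = 24/12 = 2.
A character is irreducible iff <chi, chi> = 1, so this representation is reducible.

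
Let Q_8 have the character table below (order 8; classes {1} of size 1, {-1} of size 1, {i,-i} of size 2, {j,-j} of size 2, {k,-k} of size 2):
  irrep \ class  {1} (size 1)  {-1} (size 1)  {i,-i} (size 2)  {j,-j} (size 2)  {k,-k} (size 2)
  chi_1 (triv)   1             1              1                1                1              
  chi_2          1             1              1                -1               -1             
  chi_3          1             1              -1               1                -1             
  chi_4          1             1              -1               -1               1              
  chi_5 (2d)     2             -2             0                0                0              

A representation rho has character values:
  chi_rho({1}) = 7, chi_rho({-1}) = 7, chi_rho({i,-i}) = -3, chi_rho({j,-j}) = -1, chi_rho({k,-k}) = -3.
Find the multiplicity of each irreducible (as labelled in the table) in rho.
Multiplicities: chi_1: 0, chi_2: 2, chi_3: 3, chi_4: 2, chi_5: 0.

Solution. Use <chi_rho, chi> = (1/|G|) sum_C |C| * chi_rho(C) * conj(chi(C)) with |G| = 8 for each irreducible chi in the table:
  <chi_rho, chi_1> = (1/8)[1*(7)*conj(1) + 1*(7)*conj(1) + 2*(-3)*conj(1) + 2*(-1)*conj(1) + 2*(-3)*conj(1)]
      = (1/8)[(7) + (7) + (-6) + (-2) + (-6)] = 0/8 = 0
  <chi_rho, chi_2> = (1/8)[1*(7)*conj(1) + 1*(7)*conj(1) + 2*(-3)*conj(1) + 2*(-1)*conj(-1) + 2*(-3)*conj(-1)]
      = (1/8)[(7) + (7) + (-6) + (2) + (6)] = 16/8 = 2
  <chi_rho, chi_3> = (1/8)[1*(7)*conj(1) + 1*(7)*conj(1) + 2*(-3)*conj(-1) + 2*(-1)*conj(1) + 2*(-3)*conj(-1)]
      = (1/8)[(7) + (7) + (6) + (-2) + (6)] = 24/8 = 3
  <chi_rho, chi_4> = (1/8)[1*(7)*conj(1) + 1*(7)*conj(1) + 2*(-3)*conj(-1) + 2*(-1)*conj(-1) + 2*(-3)*conj(1)]
      = (1/8)[(7) + (7) + (6) + (2) + (-6)] = 16/8 = 2
  <chi_rho, chi_5> = (1/8)[1*(7)*conj(2) + 1*(7)*conj(-2) + 2*(-3)*conj(0) + 2*(-1)*conj(0) + 2*(-3)*conj(0)]
      = (1/8)[(14) + (-14) + (0) + (0) + (0)] = 0/8 = 0
Dimension check: dim(rho) = sum (mult * dim) = 0*1 + 2*1 + 3*1 + 2*1 + 0*2 = 7 = chi_rho(e) = 7.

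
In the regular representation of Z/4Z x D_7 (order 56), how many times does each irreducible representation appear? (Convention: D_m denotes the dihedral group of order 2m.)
Each irreducible V_i of dimension d_i appears with multiplicity d_i, i.e. rho_reg = (direct sum over all irreducibles V_i) d_i V_i. The irreducible dimensions for Z/4Z x D_7 are 1, 1, 1, 1, 1, 1, 1, 1, 2, 2, 2, 2, 2, 2, 2, 2, 2, 2, 2, 2: 8 irreducibles of dimension 1, each with multiplicity 1; 12 irreducibles of dimension 2, each with multiplicity 2. Total dimension 8*1*1 + 12*2*2 = 56 = |G|.

General theorem: in the regular representation of a finite group G, each irreducible appears with multiplicity equal to its dimension. Check: dim(rho_reg) = sum d_i^2 = 1 + 1 + 1 + 1 + 1 + 1 + 1 + 1 + 4 + 4 + 4 + 4 + 4 + 4 + 4 + 4 + 4 + 4 + 4 + 4 = 56 = |G|.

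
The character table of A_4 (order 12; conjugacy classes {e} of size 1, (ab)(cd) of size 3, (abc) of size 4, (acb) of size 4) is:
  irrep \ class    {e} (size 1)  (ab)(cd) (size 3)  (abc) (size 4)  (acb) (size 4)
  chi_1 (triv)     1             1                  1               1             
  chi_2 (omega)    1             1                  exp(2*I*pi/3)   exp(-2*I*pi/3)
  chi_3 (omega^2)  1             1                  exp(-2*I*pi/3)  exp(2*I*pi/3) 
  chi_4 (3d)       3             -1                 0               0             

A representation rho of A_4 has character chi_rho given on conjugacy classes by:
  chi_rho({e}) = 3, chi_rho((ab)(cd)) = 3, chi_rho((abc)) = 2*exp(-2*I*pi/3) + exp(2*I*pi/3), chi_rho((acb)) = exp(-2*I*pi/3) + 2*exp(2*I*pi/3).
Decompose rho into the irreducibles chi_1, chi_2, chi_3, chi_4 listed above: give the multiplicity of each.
Multiplicities: chi_1: 0, chi_2: 1, chi_3: 2, chi_4: 0.

Working: Use <chi_rho, chi> = (1/|G|) sum_C |C| * chi_rho(C) * conj(chi(C)) with |G| = 12 for each irreducible chi in the table:
  <chi_rho, chi_1> = (1/12)[1*(3)*conj(1) + 3*(3)*conj(1) + 4*(2*exp(-2*I*pi/3) + exp(2*I*pi/3))*conj(1) + 4*(exp(-2*I*pi/3) + 2*exp(2*I*pi/3))*conj(1)]
      = (1/12)[(3) + (9) + (8*exp(-2*I*pi/3) + 4*exp(2*I*pi/3)) + (4*exp(-2*I*pi/3) + 8*exp(2*I*pi/3))] = 0/12 = 0
  <chi_rho, chi_2> = (1/12)[1*(3)*conj(1) + 3*(3)*conj(1) + 4*(2*exp(-2*I*pi/3) + exp(2*I*pi/3))*conj(exp(2*I*pi/3)) + 4*(exp(-2*I*pi/3) + 2*exp(2*I*pi/3))*conj(exp(-2*I*pi/3))]
      = (1/12)[(3) + (9) + (4 + 8*exp(2*I*pi/3)) + (4 + 8*exp(-2*I*pi/3))] = 12/12 = 1
  <chi_rho, chi_3> = (1/12)[1*(3)*conj(1) + 3*(3)*conj(1) + 4*(2*exp(-2*I*pi/3) + exp(2*I*pi/3))*conj(exp(-2*I*pi/3)) + 4*(exp(-2*I*pi/3) + 2*exp(2*I*pi/3))*conj(exp(2*I*pi/3))]
      = (1/12)[(3) + (9) + (8 + 4*exp(-2*I*pi/3)) + (8 + 4*exp(2*I*pi/3))] = 24/12 = 2
  <chi_rho, chi_4> = (1/12)[1*(3)*conj(3) + 3*(3)*conj(-1) + 4*(2*exp(-2*I*pi/3) + exp(2*I*pi/3))*conj(0) + 4*(exp(-2*I*pi/3) + 2*exp(2*I*pi/3))*conj(0)]
      = (1/12)[(9) + (-9) + (0) + (0)] = 0/12 = 0
(Exp terms are combined using exp(i*s)*conj(exp(i*t)) = exp(i*(s-t)), and sums of them are collapsed using the identity that for every m > 1 the m distinct m-th roots of unity sum to 0, e.g. 1 + exp(2*I*pi/3) + exp(-2*I*pi/3) = 0.)
Dimension check: dim(rho) = sum (mult * dim) = 0*1 + 1*1 + 2*1 + 0*3 = 3 = chi_rho(e) = 3.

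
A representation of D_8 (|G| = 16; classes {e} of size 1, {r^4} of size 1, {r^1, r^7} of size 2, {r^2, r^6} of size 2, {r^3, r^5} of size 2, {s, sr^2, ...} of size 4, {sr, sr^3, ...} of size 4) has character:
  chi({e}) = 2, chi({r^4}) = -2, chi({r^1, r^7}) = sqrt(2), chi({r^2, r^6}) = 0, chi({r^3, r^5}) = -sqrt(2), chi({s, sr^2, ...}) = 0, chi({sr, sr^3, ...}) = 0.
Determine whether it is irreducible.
Irreducible: <chi, chi> = 1.

Working: <chi, chi> = (1/|G|) sum_C |C| * |chi(C)|^2 = (1/16)[1*|2|^2 + 1*|-2|^2 + 2*|sqrt(2)|^2 + 2*|0|^2 + 2*|-sqrt(2)|^2 + 4*|0|^2 + 4*|0|^2]
  = (1/16)[(4) + (4) + (4) + (0) + (4) + (0) + (0)] = 16/16 = 1.
A character is irreducible iff <chi, chi> = 1, so this representation is irreducible.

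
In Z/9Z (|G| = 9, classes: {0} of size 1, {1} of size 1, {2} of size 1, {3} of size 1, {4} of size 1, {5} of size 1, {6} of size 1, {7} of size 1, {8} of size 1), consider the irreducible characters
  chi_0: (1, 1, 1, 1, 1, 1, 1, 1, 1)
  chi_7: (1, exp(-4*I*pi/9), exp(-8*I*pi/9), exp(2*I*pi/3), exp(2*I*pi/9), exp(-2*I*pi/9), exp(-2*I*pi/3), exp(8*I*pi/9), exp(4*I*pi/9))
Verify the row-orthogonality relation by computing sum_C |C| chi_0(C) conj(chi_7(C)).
Sum = 0; so <chi_0, chi_7> = 0 (distinct irreducibles are orthogonal).

Argument: Compute term by term over conjugacy classes (|C| * chi_0(C) * conj(chi_7(C))):
  1*(1)*conj(1) + 1*(1)*conj(exp(-4*I*pi/9)) + 1*(1)*conj(exp(-8*I*pi/9)) + 1*(1)*conj(exp(2*I*pi/3)) + 1*(1)*conj(exp(2*I*pi/9)) + 1*(1)*conj(exp(-2*I*pi/9)) + 1*(1)*conj(exp(-2*I*pi/3)) + 1*(1)*conj(exp(8*I*pi/9)) + 1*(1)*conj(exp(4*I*pi/9))
  = (1) + (exp(4*I*pi/9)) + (exp(8*I*pi/9)) + (exp(-2*I*pi/3)) + (exp(-2*I*pi/9)) + (exp(2*I*pi/9)) + (exp(2*I*pi/3)) + (exp(-8*I*pi/9)) + (exp(-4*I*pi/9))
  = 0.
(Exp terms are combined using exp(i*s)*conj(exp(i*t)) = exp(i*(s-t)), and sums of them are collapsed using the identity that for every m > 1 the m distinct m-th roots of unity sum to 0, e.g. 1 + exp(2*I*pi/3) + exp(-2*I*pi/3) = 0.)
Dividing by |G| = 9 gives 0/9 = 0, matching the row-orthogonality relation <chi_0, chi_7> = [chi_0 = chi_7].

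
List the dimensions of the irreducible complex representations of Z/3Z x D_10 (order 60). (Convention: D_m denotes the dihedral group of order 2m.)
Dimensions: 1, 1, 1, 1, 1, 1, 1, 1, 1, 1, 1, 1, 2, 2, 2, 2, 2, 2, 2, 2, 2, 2, 2, 2

Argument: There are 24 irreducibles (= number of conjugacy classes). Their dimensions d_i satisfy sum d_i^2 = |G| = 60: 1 + 1 + 1 + 1 + 1 + 1 + 1 + 1 + 1 + 1 + 1 + 1 + 4 + 4 + 4 + 4 + 4 + 4 + 4 + 4 + 4 + 4 + 4 + 4 = 60. (For the product with Z/3Z: each of the 3 1-dim characters of Z/3Z tensors with each irrep of D_10, giving 3 copies of each D_10-dimension.)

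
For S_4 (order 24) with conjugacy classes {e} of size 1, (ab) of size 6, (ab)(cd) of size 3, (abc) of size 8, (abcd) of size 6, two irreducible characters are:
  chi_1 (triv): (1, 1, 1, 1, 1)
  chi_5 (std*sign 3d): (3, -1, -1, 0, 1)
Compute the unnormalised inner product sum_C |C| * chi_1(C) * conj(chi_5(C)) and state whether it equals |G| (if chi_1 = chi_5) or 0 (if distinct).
Sum = 0; so <chi_1, chi_5> = 0 (distinct irreducibles are orthogonal).

Why: Compute term by term over conjugacy classes (|C| * chi_1(C) * conj(chi_5(C))):
  1*(1)*conj(3) + 6*(1)*conj(-1) + 3*(1)*conj(-1) + 8*(1)*conj(0) + 6*(1)*conj(1)
  = (3) + (-6) + (-3) + (0) + (6)
  = 0.
Dividing by |G| = 24 gives 0/24 = 0, matching the row-orthogonality relation <chi_1, chi_5> = [chi_1 = chi_5].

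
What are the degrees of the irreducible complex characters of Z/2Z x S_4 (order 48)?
Dimensions: 1, 1, 1, 1, 2, 2, 3, 3, 3, 3

Solution. There are 10 irreducibles (= number of conjugacy classes). Their dimensions d_i satisfy sum d_i^2 = |G| = 48: 1 + 1 + 1 + 1 + 4 + 4 + 9 + 9 + 9 + 9 = 48. (For the product with Z/2Z: each of the 2 1-dim characters of Z/2Z tensors with each irrep of S_4, giving 2 copies of each S_4-dimension.)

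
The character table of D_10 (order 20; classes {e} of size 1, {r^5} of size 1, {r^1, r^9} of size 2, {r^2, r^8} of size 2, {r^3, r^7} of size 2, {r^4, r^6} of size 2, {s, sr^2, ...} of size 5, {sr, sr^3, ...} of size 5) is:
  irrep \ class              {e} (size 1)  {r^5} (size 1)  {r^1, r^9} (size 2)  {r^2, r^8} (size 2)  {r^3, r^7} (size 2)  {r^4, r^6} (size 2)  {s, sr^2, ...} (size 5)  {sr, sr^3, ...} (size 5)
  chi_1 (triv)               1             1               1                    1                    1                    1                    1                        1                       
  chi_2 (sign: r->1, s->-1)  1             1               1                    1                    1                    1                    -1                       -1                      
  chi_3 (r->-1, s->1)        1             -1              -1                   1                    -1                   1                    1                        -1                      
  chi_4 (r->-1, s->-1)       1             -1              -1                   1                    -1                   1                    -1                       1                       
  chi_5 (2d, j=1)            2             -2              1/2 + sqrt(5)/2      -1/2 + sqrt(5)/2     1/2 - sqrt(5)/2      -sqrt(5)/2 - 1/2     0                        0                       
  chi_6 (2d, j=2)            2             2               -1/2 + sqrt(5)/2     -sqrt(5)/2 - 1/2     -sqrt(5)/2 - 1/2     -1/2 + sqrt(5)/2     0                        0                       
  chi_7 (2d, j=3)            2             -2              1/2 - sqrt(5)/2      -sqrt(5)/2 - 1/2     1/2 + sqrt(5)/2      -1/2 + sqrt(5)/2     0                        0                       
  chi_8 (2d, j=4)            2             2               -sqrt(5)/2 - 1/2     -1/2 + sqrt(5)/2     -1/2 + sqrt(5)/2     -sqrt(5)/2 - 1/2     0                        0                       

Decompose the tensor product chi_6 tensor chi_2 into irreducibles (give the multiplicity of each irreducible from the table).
chi_6 tensor chi_2 = chi_6 (all other irreducibles have multiplicity 0).

Why: The character of a tensor product is the pointwise product (chi_6 * chi_2)(C) = chi_6(C) * chi_2(C):
  {e}: (2)*(1), {r^5}: (2)*(1), {r^1, r^9}: (-1/2 + sqrt(5)/2)*(1), {r^2, r^8}: (-sqrt(5)/2 - 1/2)*(1), {r^3, r^7}: (-sqrt(5)/2 - 1/2)*(1), {r^4, r^6}: (-1/2 + sqrt(5)/2)*(1), {s, sr^2, ...}: (0)*(-1), {sr, sr^3, ...}: (0)*(-1)
so (chi_6 * chi_2) takes values
  {e} -> 2, {r^5} -> 2, {r^1, r^9} -> -1/2 + sqrt(5)/2, {r^2, r^8} -> -sqrt(5)/2 - 1/2, {r^3, r^7} -> -sqrt(5)/2 - 1/2, {r^4, r^6} -> -1/2 + sqrt(5)/2, {s, sr^2, ...} -> 0, {sr, sr^3, ...} -> 0.
Now take the inner product of this character with each irreducible chi from the table, <chi_6*chi_2, chi> = (1/20) sum_C |C| (chi_6*chi_2)(C) conj(chi(C)):
  <chi_6*chi_2, chi_1> = (1/20)[1*(2)*conj(1) + 1*(2)*conj(1) + 2*(-1/2 + sqrt(5)/2)*conj(1) + 2*(-sqrt(5)/2 - 1/2)*conj(1) + 2*(-sqrt(5)/2 - 1/2)*conj(1) + 2*(-1/2 + sqrt(5)/2)*conj(1) + 5*(0)*conj(1) + 5*(0)*conj(1)]
      = (1/20)[(2) + (2) + (-1 + sqrt(5)) + (-sqrt(5) - 1) + (-sqrt(5) - 1) + (-1 + sqrt(5)) + (0) + (0)] = 0/20 = 0
  <chi_6*chi_2, chi_2> = (1/20)[1*(2)*conj(1) + 1*(2)*conj(1) + 2*(-1/2 + sqrt(5)/2)*conj(1) + 2*(-sqrt(5)/2 - 1/2)*conj(1) + 2*(-sqrt(5)/2 - 1/2)*conj(1) + 2*(-1/2 + sqrt(5)/2)*conj(1) + 5*(0)*conj(-1) + 5*(0)*conj(-1)]
      = (1/20)[(2) + (2) + (-1 + sqrt(5)) + (-sqrt(5) - 1) + (-sqrt(5) - 1) + (-1 + sqrt(5)) + (0) + (0)] = 0/20 = 0
  <chi_6*chi_2, chi_3> = (1/20)[1*(2)*conj(1) + 1*(2)*conj(-1) + 2*(-1/2 + sqrt(5)/2)*conj(-1) + 2*(-sqrt(5)/2 - 1/2)*conj(1) + 2*(-sqrt(5)/2 - 1/2)*conj(-1) + 2*(-1/2 + sqrt(5)/2)*conj(1) + 5*(0)*conj(1) + 5*(0)*conj(-1)]
      = (1/20)[(2) + (-2) + (1 - sqrt(5)) + (-sqrt(5) - 1) + (1 + sqrt(5)) + (-1 + sqrt(5)) + (0) + (0)] = 0/20 = 0
  <chi_6*chi_2, chi_4> = (1/20)[1*(2)*conj(1) + 1*(2)*conj(-1) + 2*(-1/2 + sqrt(5)/2)*conj(-1) + 2*(-sqrt(5)/2 - 1/2)*conj(1) + 2*(-sqrt(5)/2 - 1/2)*conj(-1) + 2*(-1/2 + sqrt(5)/2)*conj(1) + 5*(0)*conj(-1) + 5*(0)*conj(1)]
      = (1/20)[(2) + (-2) + (1 - sqrt(5)) + (-sqrt(5) - 1) + (1 + sqrt(5)) + (-1 + sqrt(5)) + (0) + (0)] = 0/20 = 0
  <chi_6*chi_2, chi_5> = (1/20)[1*(2)*conj(2) + 1*(2)*conj(-2) + 2*(-1/2 + sqrt(5)/2)*conj(1/2 + sqrt(5)/2) + 2*(-sqrt(5)/2 - 1/2)*conj(-1/2 + sqrt(5)/2) + 2*(-sqrt(5)/2 - 1/2)*conj(1/2 - sqrt(5)/2) + 2*(-1/2 + sqrt(5)/2)*conj(-sqrt(5)/2 - 1/2) + 5*(0)*conj(0) + 5*(0)*conj(0)]
      = (1/20)[(4) + (-4) + (2) + (-2) + (2) + (-2) + (0) + (0)] = 0/20 = 0
  <chi_6*chi_2, chi_6> = (1/20)[1*(2)*conj(2) + 1*(2)*conj(2) + 2*(-1/2 + sqrt(5)/2)*conj(-1/2 + sqrt(5)/2) + 2*(-sqrt(5)/2 - 1/2)*conj(-sqrt(5)/2 - 1/2) + 2*(-sqrt(5)/2 - 1/2)*conj(-sqrt(5)/2 - 1/2) + 2*(-1/2 + sqrt(5)/2)*conj(-1/2 + sqrt(5)/2) + 5*(0)*conj(0) + 5*(0)*conj(0)]
      = (1/20)[(4) + (4) + (3 - sqrt(5)) + (sqrt(5) + 3) + (sqrt(5) + 3) + (3 - sqrt(5)) + (0) + (0)] = 20/20 = 1
  <chi_6*chi_2, chi_7> = (1/20)[1*(2)*conj(2) + 1*(2)*conj(-2) + 2*(-1/2 + sqrt(5)/2)*conj(1/2 - sqrt(5)/2) + 2*(-sqrt(5)/2 - 1/2)*conj(-sqrt(5)/2 - 1/2) + 2*(-sqrt(5)/2 - 1/2)*conj(1/2 + sqrt(5)/2) + 2*(-1/2 + sqrt(5)/2)*conj(-1/2 + sqrt(5)/2) + 5*(0)*conj(0) + 5*(0)*conj(0)]
      = (1/20)[(4) + (-4) + (-3 + sqrt(5)) + (sqrt(5) + 3) + (-3 - sqrt(5)) + (3 - sqrt(5)) + (0) + (0)] = 0/20 = 0
  <chi_6*chi_2, chi_8> = (1/20)[1*(2)*conj(2) + 1*(2)*conj(2) + 2*(-1/2 + sqrt(5)/2)*conj(-sqrt(5)/2 - 1/2) + 2*(-sqrt(5)/2 - 1/2)*conj(-1/2 + sqrt(5)/2) + 2*(-sqrt(5)/2 - 1/2)*conj(-1/2 + sqrt(5)/2) + 2*(-1/2 + sqrt(5)/2)*conj(-sqrt(5)/2 - 1/2) + 5*(0)*conj(0) + 5*(0)*conj(0)]
      = (1/20)[(4) + (4) + (-2) + (-2) + (-2) + (-2) + (0) + (0)] = 0/20 = 0
Hence the multiplicities are chi_6: 1. Dimension check: dim(chi_6)*dim(chi_2) = 2*1 = 2 and sum (mult * dim) = 1*2 = 2.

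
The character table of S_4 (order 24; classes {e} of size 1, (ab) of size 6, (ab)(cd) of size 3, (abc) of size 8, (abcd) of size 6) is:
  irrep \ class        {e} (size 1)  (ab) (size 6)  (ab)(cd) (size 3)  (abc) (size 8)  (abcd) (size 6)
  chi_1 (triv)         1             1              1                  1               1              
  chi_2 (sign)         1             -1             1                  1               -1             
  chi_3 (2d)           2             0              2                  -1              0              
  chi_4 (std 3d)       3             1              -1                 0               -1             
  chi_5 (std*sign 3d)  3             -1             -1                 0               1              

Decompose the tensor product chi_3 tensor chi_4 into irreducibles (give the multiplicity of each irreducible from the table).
chi_3 tensor chi_4 = chi_4 + chi_5 (all other irreducibles have multiplicity 0).

The character of a tensor product is the pointwise product (chi_3 * chi_4)(C) = chi_3(C) * chi_4(C):
  {e}: (2)*(3), (ab): (0)*(1), (ab)(cd): (2)*(-1), (abc): (-1)*(0), (abcd): (0)*(-1)
so (chi_3 * chi_4) takes values
  {e} -> 6, (ab) -> 0, (ab)(cd) -> -2, (abc) -> 0, (abcd) -> 0.
Now take the inner product of this character with each irreducible chi from the table, <chi_3*chi_4, chi> = (1/24) sum_C |C| (chi_3*chi_4)(C) conj(chi(C)):
  <chi_3*chi_4, chi_1> = (1/24)[1*(6)*conj(1) + 6*(0)*conj(1) + 3*(-2)*conj(1) + 8*(0)*conj(1) + 6*(0)*conj(1)]
      = (1/24)[(6) + (0) + (-6) + (0) + (0)] = 0/24 = 0
  <chi_3*chi_4, chi_2> = (1/24)[1*(6)*conj(1) + 6*(0)*conj(-1) + 3*(-2)*conj(1) + 8*(0)*conj(1) + 6*(0)*conj(-1)]
      = (1/24)[(6) + (0) + (-6) + (0) + (0)] = 0/24 = 0
  <chi_3*chi_4, chi_3> = (1/24)[1*(6)*conj(2) + 6*(0)*conj(0) + 3*(-2)*conj(2) + 8*(0)*conj(-1) + 6*(0)*conj(0)]
      = (1/24)[(12) + (0) + (-12) + (0) + (0)] = 0/24 = 0
  <chi_3*chi_4, chi_4> = (1/24)[1*(6)*conj(3) + 6*(0)*conj(1) + 3*(-2)*conj(-1) + 8*(0)*conj(0) + 6*(0)*conj(-1)]
      = (1/24)[(18) + (0) + (6) + (0) + (0)] = 24/24 = 1
  <chi_3*chi_4, chi_5> = (1/24)[1*(6)*conj(3) + 6*(0)*conj(-1) + 3*(-2)*conj(-1) + 8*(0)*conj(0) + 6*(0)*conj(1)]
      = (1/24)[(18) + (0) + (6) + (0) + (0)] = 24/24 = 1
Hence the multiplicities are chi_4: 1, chi_5: 1. Dimension check: dim(chi_3)*dim(chi_4) = 2*3 = 6 and sum (mult * dim) = 1*3 + 1*3 = 6.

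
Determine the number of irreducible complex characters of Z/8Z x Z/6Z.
48

The number of irreducible complex representations of a finite group equals its number of conjugacy classes. Z/8Z x Z/6Z is abelian of order 48, so every element is its own conjugacy class: 48 classes, so Z/8Z x Z/6Z (order 48) has exactly 48 irreducible complex representations.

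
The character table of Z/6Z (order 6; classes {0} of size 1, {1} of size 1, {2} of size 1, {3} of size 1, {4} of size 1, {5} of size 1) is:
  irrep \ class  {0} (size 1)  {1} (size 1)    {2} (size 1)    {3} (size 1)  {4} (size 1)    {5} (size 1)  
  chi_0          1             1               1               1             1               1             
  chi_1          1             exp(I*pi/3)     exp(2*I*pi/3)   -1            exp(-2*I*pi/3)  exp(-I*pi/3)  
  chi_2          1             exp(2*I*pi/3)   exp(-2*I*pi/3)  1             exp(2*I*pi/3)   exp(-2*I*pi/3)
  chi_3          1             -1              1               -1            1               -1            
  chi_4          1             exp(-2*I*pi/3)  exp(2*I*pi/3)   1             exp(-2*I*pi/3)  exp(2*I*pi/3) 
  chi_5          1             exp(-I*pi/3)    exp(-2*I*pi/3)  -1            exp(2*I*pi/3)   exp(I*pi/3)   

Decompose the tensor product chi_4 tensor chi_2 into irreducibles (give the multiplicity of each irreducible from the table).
chi_4 tensor chi_2 = chi_0 (all other irreducibles have multiplicity 0).

Details: The character of a tensor product is the pointwise product (chi_4 * chi_2)(C) = chi_4(C) * chi_2(C):
  {0}: (1)*(1), {1}: (exp(-2*I*pi/3))*(exp(2*I*pi/3)), {2}: (exp(2*I*pi/3))*(exp(-2*I*pi/3)), {3}: (1)*(1), {4}: (exp(-2*I*pi/3))*(exp(2*I*pi/3)), {5}: (exp(2*I*pi/3))*(exp(-2*I*pi/3))
so (chi_4 * chi_2) takes values
  {0} -> 1, {1} -> 1, {2} -> 1, {3} -> 1, {4} -> 1, {5} -> 1.
Now take the inner product of this character with each irreducible chi from the table, <chi_4*chi_2, chi> = (1/6) sum_C |C| (chi_4*chi_2)(C) conj(chi(C)):
  <chi_4*chi_2, chi_0> = (1/6)[1*(1)*conj(1) + 1*(1)*conj(1) + 1*(1)*conj(1) + 1*(1)*conj(1) + 1*(1)*conj(1) + 1*(1)*conj(1)]
      = (1/6)[(1) + (1) + (1) + (1) + (1) + (1)] = 6/6 = 1
  <chi_4*chi_2, chi_1> = (1/6)[1*(1)*conj(1) + 1*(1)*conj(exp(I*pi/3)) + 1*(1)*conj(exp(2*I*pi/3)) + 1*(1)*conj(-1) + 1*(1)*conj(exp(-2*I*pi/3)) + 1*(1)*conj(exp(-I*pi/3))]
      = (1/6)[(1) + (exp(-I*pi/3)) + (exp(-2*I*pi/3)) + (-1) + (exp(2*I*pi/3)) + (exp(I*pi/3))] = 0/6 = 0
  <chi_4*chi_2, chi_2> = (1/6)[1*(1)*conj(1) + 1*(1)*conj(exp(2*I*pi/3)) + 1*(1)*conj(exp(-2*I*pi/3)) + 1*(1)*conj(1) + 1*(1)*conj(exp(2*I*pi/3)) + 1*(1)*conj(exp(-2*I*pi/3))]
      = (1/6)[(1) + (exp(-2*I*pi/3)) + (exp(2*I*pi/3)) + (1) + (exp(-2*I*pi/3)) + (exp(2*I*pi/3))] = 0/6 = 0
  <chi_4*chi_2, chi_3> = (1/6)[1*(1)*conj(1) + 1*(1)*conj(-1) + 1*(1)*conj(1) + 1*(1)*conj(-1) + 1*(1)*conj(1) + 1*(1)*conj(-1)]
      = (1/6)[(1) + (-1) + (1) + (-1) + (1) + (-1)] = 0/6 = 0
  <chi_4*chi_2, chi_4> = (1/6)[1*(1)*conj(1) + 1*(1)*conj(exp(-2*I*pi/3)) + 1*(1)*conj(exp(2*I*pi/3)) + 1*(1)*conj(1) + 1*(1)*conj(exp(-2*I*pi/3)) + 1*(1)*conj(exp(2*I*pi/3))]
      = (1/6)[(1) + (exp(2*I*pi/3)) + (exp(-2*I*pi/3)) + (1) + (exp(2*I*pi/3)) + (exp(-2*I*pi/3))] = 0/6 = 0
  <chi_4*chi_2, chi_5> = (1/6)[1*(1)*conj(1) + 1*(1)*conj(exp(-I*pi/3)) + 1*(1)*conj(exp(-2*I*pi/3)) + 1*(1)*conj(-1) + 1*(1)*conj(exp(2*I*pi/3)) + 1*(1)*conj(exp(I*pi/3))]
      = (1/6)[(1) + (exp(I*pi/3)) + (exp(2*I*pi/3)) + (-1) + (exp(-2*I*pi/3)) + (exp(-I*pi/3))] = 0/6 = 0
(Exp terms are combined using exp(i*s)*conj(exp(i*t)) = exp(i*(s-t)), and sums of them are collapsed using the identity that for every m > 1 the m distinct m-th roots of unity sum to 0, e.g. 1 + exp(2*I*pi/3) + exp(-2*I*pi/3) = 0.)
Hence the multiplicities are chi_0: 1. Dimension check: dim(chi_4)*dim(chi_2) = 1*1 = 1 and sum (mult * dim) = 1*1 = 1.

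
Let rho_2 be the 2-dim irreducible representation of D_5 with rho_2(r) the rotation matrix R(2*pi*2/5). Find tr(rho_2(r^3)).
chi_{rho_2}(r^3) = 2*cos(2*pi*2*3/5) = -1/2 + sqrt(5)/2

Solution. rho_2(r^3) is rotation by angle 2*pi*2*3/5, whose trace is 2*cos(2*pi*2*3/5) = -1/2 + sqrt(5)/2.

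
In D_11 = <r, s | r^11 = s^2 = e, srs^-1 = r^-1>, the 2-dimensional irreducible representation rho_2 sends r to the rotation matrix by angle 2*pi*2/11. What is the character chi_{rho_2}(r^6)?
chi_{rho_2}(r^6) = 2*cos(2*pi*2*6/11) = 2*cos(24*pi/11)

Working: rho_2(r^6) is rotation by angle 2*pi*2*6/11, whose trace is 2*cos(2*pi*2*6/11) = 2*cos(24*pi/11).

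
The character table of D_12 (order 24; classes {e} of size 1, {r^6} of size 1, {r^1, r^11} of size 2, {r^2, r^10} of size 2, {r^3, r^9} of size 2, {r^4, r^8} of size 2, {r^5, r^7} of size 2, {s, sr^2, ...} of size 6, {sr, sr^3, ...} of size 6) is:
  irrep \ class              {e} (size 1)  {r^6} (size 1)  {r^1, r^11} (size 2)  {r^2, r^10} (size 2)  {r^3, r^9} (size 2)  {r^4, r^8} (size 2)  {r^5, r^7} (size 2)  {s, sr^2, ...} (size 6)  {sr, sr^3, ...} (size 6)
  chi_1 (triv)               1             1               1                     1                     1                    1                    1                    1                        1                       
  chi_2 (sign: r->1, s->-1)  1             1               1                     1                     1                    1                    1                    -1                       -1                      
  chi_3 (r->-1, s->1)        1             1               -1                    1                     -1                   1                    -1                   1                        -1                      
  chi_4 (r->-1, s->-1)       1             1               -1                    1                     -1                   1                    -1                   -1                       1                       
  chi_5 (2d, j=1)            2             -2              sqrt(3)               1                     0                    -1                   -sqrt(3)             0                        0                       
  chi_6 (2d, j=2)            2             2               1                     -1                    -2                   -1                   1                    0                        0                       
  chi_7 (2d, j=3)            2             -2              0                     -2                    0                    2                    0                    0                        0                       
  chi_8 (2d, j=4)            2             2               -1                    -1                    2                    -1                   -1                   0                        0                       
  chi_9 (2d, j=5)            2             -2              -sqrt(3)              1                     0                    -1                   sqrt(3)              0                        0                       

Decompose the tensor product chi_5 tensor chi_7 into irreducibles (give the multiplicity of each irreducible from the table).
chi_5 tensor chi_7 = chi_6 + chi_8 (all other irreducibles have multiplicity 0).

Why: The character of a tensor product is the pointwise product (chi_5 * chi_7)(C) = chi_5(C) * chi_7(C):
  {e}: (2)*(2), {r^6}: (-2)*(-2), {r^1, r^11}: (sqrt(3))*(0), {r^2, r^10}: (1)*(-2), {r^3, r^9}: (0)*(0), {r^4, r^8}: (-1)*(2), {r^5, r^7}: (-sqrt(3))*(0), {s, sr^2, ...}: (0)*(0), {sr, sr^3, ...}: (0)*(0)
so (chi_5 * chi_7) takes values
  {e} -> 4, {r^6} -> 4, {r^1, r^11} -> 0, {r^2, r^10} -> -2, {r^3, r^9} -> 0, {r^4, r^8} -> -2, {r^5, r^7} -> 0, {s, sr^2, ...} -> 0, {sr, sr^3, ...} -> 0.
Now take the inner product of this character with each irreducible chi from the table, <chi_5*chi_7, chi> = (1/24) sum_C |C| (chi_5*chi_7)(C) conj(chi(C)):
  <chi_5*chi_7, chi_1> = (1/24)[1*(4)*conj(1) + 1*(4)*conj(1) + 2*(0)*conj(1) + 2*(-2)*conj(1) + 2*(0)*conj(1) + 2*(-2)*conj(1) + 2*(0)*conj(1) + 6*(0)*conj(1) + 6*(0)*conj(1)]
      = (1/24)[(4) + (4) + (0) + (-4) + (0) + (-4) + (0) + (0) + (0)] = 0/24 = 0
  <chi_5*chi_7, chi_2> = (1/24)[1*(4)*conj(1) + 1*(4)*conj(1) + 2*(0)*conj(1) + 2*(-2)*conj(1) + 2*(0)*conj(1) + 2*(-2)*conj(1) + 2*(0)*conj(1) + 6*(0)*conj(-1) + 6*(0)*conj(-1)]
      = (1/24)[(4) + (4) + (0) + (-4) + (0) + (-4) + (0) + (0) + (0)] = 0/24 = 0
  <chi_5*chi_7, chi_3> = (1/24)[1*(4)*conj(1) + 1*(4)*conj(1) + 2*(0)*conj(-1) + 2*(-2)*conj(1) + 2*(0)*conj(-1) + 2*(-2)*conj(1) + 2*(0)*conj(-1) + 6*(0)*conj(1) + 6*(0)*conj(-1)]
      = (1/24)[(4) + (4) + (0) + (-4) + (0) + (-4) + (0) + (0) + (0)] = 0/24 = 0
  <chi_5*chi_7, chi_4> = (1/24)[1*(4)*conj(1) + 1*(4)*conj(1) + 2*(0)*conj(-1) + 2*(-2)*conj(1) + 2*(0)*conj(-1) + 2*(-2)*conj(1) + 2*(0)*conj(-1) + 6*(0)*conj(-1) + 6*(0)*conj(1)]
      = (1/24)[(4) + (4) + (0) + (-4) + (0) + (-4) + (0) + (0) + (0)] = 0/24 = 0
  <chi_5*chi_7, chi_5> = (1/24)[1*(4)*conj(2) + 1*(4)*conj(-2) + 2*(0)*conj(sqrt(3)) + 2*(-2)*conj(1) + 2*(0)*conj(0) + 2*(-2)*conj(-1) + 2*(0)*conj(-sqrt(3)) + 6*(0)*conj(0) + 6*(0)*conj(0)]
      = (1/24)[(8) + (-8) + (0) + (-4) + (0) + (4) + (0) + (0) + (0)] = 0/24 = 0
  <chi_5*chi_7, chi_6> = (1/24)[1*(4)*conj(2) + 1*(4)*conj(2) + 2*(0)*conj(1) + 2*(-2)*conj(-1) + 2*(0)*conj(-2) + 2*(-2)*conj(-1) + 2*(0)*conj(1) + 6*(0)*conj(0) + 6*(0)*conj(0)]
      = (1/24)[(8) + (8) + (0) + (4) + (0) + (4) + (0) + (0) + (0)] = 24/24 = 1
  <chi_5*chi_7, chi_7> = (1/24)[1*(4)*conj(2) + 1*(4)*conj(-2) + 2*(0)*conj(0) + 2*(-2)*conj(-2) + 2*(0)*conj(0) + 2*(-2)*conj(2) + 2*(0)*conj(0) + 6*(0)*conj(0) + 6*(0)*conj(0)]
      = (1/24)[(8) + (-8) + (0) + (8) + (0) + (-8) + (0) + (0) + (0)] = 0/24 = 0
  <chi_5*chi_7, chi_8> = (1/24)[1*(4)*conj(2) + 1*(4)*conj(2) + 2*(0)*conj(-1) + 2*(-2)*conj(-1) + 2*(0)*conj(2) + 2*(-2)*conj(-1) + 2*(0)*conj(-1) + 6*(0)*conj(0) + 6*(0)*conj(0)]
      = (1/24)[(8) + (8) + (0) + (4) + (0) + (4) + (0) + (0) + (0)] = 24/24 = 1
  <chi_5*chi_7, chi_9> = (1/24)[1*(4)*conj(2) + 1*(4)*conj(-2) + 2*(0)*conj(-sqrt(3)) + 2*(-2)*conj(1) + 2*(0)*conj(0) + 2*(-2)*conj(-1) + 2*(0)*conj(sqrt(3)) + 6*(0)*conj(0) + 6*(0)*conj(0)]
      = (1/24)[(8) + (-8) + (0) + (-4) + (0) + (4) + (0) + (0) + (0)] = 0/24 = 0
Hence the multiplicities are chi_6: 1, chi_8: 1. Dimension check: dim(chi_5)*dim(chi_7) = 2*2 = 4 and sum (mult * dim) = 1*2 + 1*2 = 4.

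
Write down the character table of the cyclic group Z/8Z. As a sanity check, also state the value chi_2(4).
Character table of Z/8Z (irreps indexed chi_0,...,chi_7 with chi_k(m) = zeta_8^(k*m), zeta_8 = exp(2*pi*i/8)):
  irrep \ class  {0} (size 1)  {1} (size 1)    {2} (size 1)  {3} (size 1)    {4} (size 1)  {5} (size 1)    {6} (size 1)  {7} (size 1)  
  chi_0          1             1               1             1               1             1               1             1             
  chi_1          1             exp(I*pi/4)     I             exp(3*I*pi/4)   -1            exp(-3*I*pi/4)  -I            exp(-I*pi/4)  
  chi_2          1             I               -1            -I              1             I               -1            -I            
  chi_3          1             exp(3*I*pi/4)   -I            exp(I*pi/4)     -1            exp(-I*pi/4)    I             exp(-3*I*pi/4)
  chi_4          1             -1              1             -1              1             -1              1             -1            
  chi_5          1             exp(-3*I*pi/4)  I             exp(-I*pi/4)    -1            exp(I*pi/4)     -I            exp(3*I*pi/4) 
  chi_6          1             -I              -1            I               1             -I              -1            I             
  chi_7          1             exp(-I*pi/4)    -I            exp(-3*I*pi/4)  -1            exp(3*I*pi/4)   I             exp(I*pi/4)   

Spot check: chi_2(4) = zeta_8^(2*4) = zeta_8^8 = 1.

Derivation: Z/8Z is abelian, so all 8 irreducible complex representations are 1-dimensional. They are given by chi_k(m) = zeta_8^(k*m) for k = 0,...,7. Row orthogonality: sum_m chi_k(m) conj(chi_l(m)) = 8 * [k = l].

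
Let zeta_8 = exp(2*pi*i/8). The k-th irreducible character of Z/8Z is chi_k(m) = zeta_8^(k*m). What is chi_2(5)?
chi_2(5) = zeta_8^10 = I

Reasoning: chi_2(5) = zeta_8^(2*5) = zeta_8^10. Since zeta_8^8 = 1, this equals zeta_8^2 = exp(2*pi*i*2/8) = I.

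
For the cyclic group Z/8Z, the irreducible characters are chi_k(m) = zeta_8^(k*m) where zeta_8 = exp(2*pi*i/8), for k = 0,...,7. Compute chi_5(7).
chi_5(7) = zeta_8^35 = exp(3*I*pi/4)

Proof sketch: chi_5(7) = zeta_8^(5*7) = zeta_8^35. Since zeta_8^8 = 1, this equals zeta_8^3 = exp(2*pi*i*3/8) = exp(3*I*pi/4).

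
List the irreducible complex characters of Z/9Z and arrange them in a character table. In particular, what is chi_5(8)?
Character table of Z/9Z (irreps indexed chi_0,...,chi_8 with chi_k(m) = zeta_9^(k*m), zeta_9 = exp(2*pi*i/9)):
  irrep \ class  {0} (size 1)  {1} (size 1)    {2} (size 1)    {3} (size 1)    {4} (size 1)    {5} (size 1)    {6} (size 1)    {7} (size 1)    {8} (size 1)  
  chi_0          1             1               1               1               1               1               1               1               1             
  chi_1          1             exp(2*I*pi/9)   exp(4*I*pi/9)   exp(2*I*pi/3)   exp(8*I*pi/9)   exp(-8*I*pi/9)  exp(-2*I*pi/3)  exp(-4*I*pi/9)  exp(-2*I*pi/9)
  chi_2          1             exp(4*I*pi/9)   exp(8*I*pi/9)   exp(-2*I*pi/3)  exp(-2*I*pi/9)  exp(2*I*pi/9)   exp(2*I*pi/3)   exp(-8*I*pi/9)  exp(-4*I*pi/9)
  chi_3          1             exp(2*I*pi/3)   exp(-2*I*pi/3)  1               exp(2*I*pi/3)   exp(-2*I*pi/3)  1               exp(2*I*pi/3)   exp(-2*I*pi/3)
  chi_4          1             exp(8*I*pi/9)   exp(-2*I*pi/9)  exp(2*I*pi/3)   exp(-4*I*pi/9)  exp(4*I*pi/9)   exp(-2*I*pi/3)  exp(2*I*pi/9)   exp(-8*I*pi/9)
  chi_5          1             exp(-8*I*pi/9)  exp(2*I*pi/9)   exp(-2*I*pi/3)  exp(4*I*pi/9)   exp(-4*I*pi/9)  exp(2*I*pi/3)   exp(-2*I*pi/9)  exp(8*I*pi/9) 
  chi_6          1             exp(-2*I*pi/3)  exp(2*I*pi/3)   1               exp(-2*I*pi/3)  exp(2*I*pi/3)   1               exp(-2*I*pi/3)  exp(2*I*pi/3) 
  chi_7          1             exp(-4*I*pi/9)  exp(-8*I*pi/9)  exp(2*I*pi/3)   exp(2*I*pi/9)   exp(-2*I*pi/9)  exp(-2*I*pi/3)  exp(8*I*pi/9)   exp(4*I*pi/9) 
  chi_8          1             exp(-2*I*pi/9)  exp(-4*I*pi/9)  exp(-2*I*pi/3)  exp(-8*I*pi/9)  exp(8*I*pi/9)   exp(2*I*pi/3)   exp(4*I*pi/9)   exp(2*I*pi/9) 

Spot check: chi_5(8) = zeta_9^(5*8) = zeta_9^40 = exp(8*I*pi/9).

Explanation: Z/9Z is abelian, so all 9 irreducible complex representations are 1-dimensional. They are given by chi_k(m) = zeta_9^(k*m) for k = 0,...,8. Row orthogonality: sum_m chi_k(m) conj(chi_l(m)) = 9 * [k = l].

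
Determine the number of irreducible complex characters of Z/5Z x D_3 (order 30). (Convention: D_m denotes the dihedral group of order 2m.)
15

The number of irreducible complex representations of a finite group equals its number of conjugacy classes. For a direct product, #classes(G x H) = #classes(G) * #classes(H). Z/5Z has 5 classes (abelian), D_3 has 3 classes, so 5 * 3 = 15, so Z/5Z x D_3 (order 30) has exactly 15 irreducible complex representations.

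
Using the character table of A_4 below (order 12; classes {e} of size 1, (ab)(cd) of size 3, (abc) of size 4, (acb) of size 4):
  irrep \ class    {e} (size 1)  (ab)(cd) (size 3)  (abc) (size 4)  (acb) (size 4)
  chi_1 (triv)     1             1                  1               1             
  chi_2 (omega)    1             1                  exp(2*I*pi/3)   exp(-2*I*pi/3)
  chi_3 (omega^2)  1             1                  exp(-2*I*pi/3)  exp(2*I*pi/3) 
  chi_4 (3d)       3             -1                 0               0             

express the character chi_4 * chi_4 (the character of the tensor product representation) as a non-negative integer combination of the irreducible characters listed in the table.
chi_4 tensor chi_4 = chi_1 + chi_2 + chi_3 + 2*chi_4 (all other irreducibles have multiplicity 0).

Working: The character of a tensor product is the pointwise product (chi_4 * chi_4)(C) = chi_4(C) * chi_4(C):
  {e}: (3)*(3), (ab)(cd): (-1)*(-1), (abc): (0)*(0), (acb): (0)*(0)
so (chi_4 * chi_4) takes values
  {e} -> 9, (ab)(cd) -> 1, (abc) -> 0, (acb) -> 0.
Now take the inner product of this character with each irreducible chi from the table, <chi_4*chi_4, chi> = (1/12) sum_C |C| (chi_4*chi_4)(C) conj(chi(C)):
  <chi_4*chi_4, chi_1> = (1/12)[1*(9)*conj(1) + 3*(1)*conj(1) + 4*(0)*conj(1) + 4*(0)*conj(1)]
      = (1/12)[(9) + (3) + (0) + (0)] = 12/12 = 1
  <chi_4*chi_4, chi_2> = (1/12)[1*(9)*conj(1) + 3*(1)*conj(1) + 4*(0)*conj(exp(2*I*pi/3)) + 4*(0)*conj(exp(-2*I*pi/3))]
      = (1/12)[(9) + (3) + (0) + (0)] = 12/12 = 1
  <chi_4*chi_4, chi_3> = (1/12)[1*(9)*conj(1) + 3*(1)*conj(1) + 4*(0)*conj(exp(-2*I*pi/3)) + 4*(0)*conj(exp(2*I*pi/3))]
      = (1/12)[(9) + (3) + (0) + (0)] = 12/12 = 1
  <chi_4*chi_4, chi_4> = (1/12)[1*(9)*conj(3) + 3*(1)*conj(-1) + 4*(0)*conj(0) + 4*(0)*conj(0)]
      = (1/12)[(27) + (-3) + (0) + (0)] = 24/12 = 2
(Exp terms are combined using exp(i*s)*conj(exp(i*t)) = exp(i*(s-t)), and sums of them are collapsed using the identity that for every m > 1 the m distinct m-th roots of unity sum to 0, e.g. 1 + exp(2*I*pi/3) + exp(-2*I*pi/3) = 0.)
Hence the multiplicities are chi_1: 1, chi_2: 1, chi_3: 1, chi_4: 2. Dimension check: dim(chi_4)*dim(chi_4) = 3*3 = 9 and sum (mult * dim) = 1*1 + 1*1 + 1*1 + 2*3 = 9.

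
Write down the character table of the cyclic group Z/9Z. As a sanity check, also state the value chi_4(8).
Character table of Z/9Z (irreps indexed chi_0,...,chi_8 with chi_k(m) = zeta_9^(k*m), zeta_9 = exp(2*pi*i/9)):
  irrep \ class  {0} (size 1)  {1} (size 1)    {2} (size 1)    {3} (size 1)    {4} (size 1)    {5} (size 1)    {6} (size 1)    {7} (size 1)    {8} (size 1)  
  chi_0          1             1               1               1               1               1               1               1               1             
  chi_1          1             exp(2*I*pi/9)   exp(4*I*pi/9)   exp(2*I*pi/3)   exp(8*I*pi/9)   exp(-8*I*pi/9)  exp(-2*I*pi/3)  exp(-4*I*pi/9)  exp(-2*I*pi/9)
  chi_2          1             exp(4*I*pi/9)   exp(8*I*pi/9)   exp(-2*I*pi/3)  exp(-2*I*pi/9)  exp(2*I*pi/9)   exp(2*I*pi/3)   exp(-8*I*pi/9)  exp(-4*I*pi/9)
  chi_3          1             exp(2*I*pi/3)   exp(-2*I*pi/3)  1               exp(2*I*pi/3)   exp(-2*I*pi/3)  1               exp(2*I*pi/3)   exp(-2*I*pi/3)
  chi_4          1             exp(8*I*pi/9)   exp(-2*I*pi/9)  exp(2*I*pi/3)   exp(-4*I*pi/9)  exp(4*I*pi/9)   exp(-2*I*pi/3)  exp(2*I*pi/9)   exp(-8*I*pi/9)
  chi_5          1             exp(-8*I*pi/9)  exp(2*I*pi/9)   exp(-2*I*pi/3)  exp(4*I*pi/9)   exp(-4*I*pi/9)  exp(2*I*pi/3)   exp(-2*I*pi/9)  exp(8*I*pi/9) 
  chi_6          1             exp(-2*I*pi/3)  exp(2*I*pi/3)   1               exp(-2*I*pi/3)  exp(2*I*pi/3)   1               exp(-2*I*pi/3)  exp(2*I*pi/3) 
  chi_7          1             exp(-4*I*pi/9)  exp(-8*I*pi/9)  exp(2*I*pi/3)   exp(2*I*pi/9)   exp(-2*I*pi/9)  exp(-2*I*pi/3)  exp(8*I*pi/9)   exp(4*I*pi/9) 
  chi_8          1             exp(-2*I*pi/9)  exp(-4*I*pi/9)  exp(-2*I*pi/3)  exp(-8*I*pi/9)  exp(8*I*pi/9)   exp(2*I*pi/3)   exp(4*I*pi/9)   exp(2*I*pi/9) 

Spot check: chi_4(8) = zeta_9^(4*8) = zeta_9^32 = exp(-8*I*pi/9).

Derivation: Z/9Z is abelian, so all 9 irreducible complex representations are 1-dimensional. They are given by chi_k(m) = zeta_9^(k*m) for k = 0,...,8. Row orthogonality: sum_m chi_k(m) conj(chi_l(m)) = 9 * [k = l].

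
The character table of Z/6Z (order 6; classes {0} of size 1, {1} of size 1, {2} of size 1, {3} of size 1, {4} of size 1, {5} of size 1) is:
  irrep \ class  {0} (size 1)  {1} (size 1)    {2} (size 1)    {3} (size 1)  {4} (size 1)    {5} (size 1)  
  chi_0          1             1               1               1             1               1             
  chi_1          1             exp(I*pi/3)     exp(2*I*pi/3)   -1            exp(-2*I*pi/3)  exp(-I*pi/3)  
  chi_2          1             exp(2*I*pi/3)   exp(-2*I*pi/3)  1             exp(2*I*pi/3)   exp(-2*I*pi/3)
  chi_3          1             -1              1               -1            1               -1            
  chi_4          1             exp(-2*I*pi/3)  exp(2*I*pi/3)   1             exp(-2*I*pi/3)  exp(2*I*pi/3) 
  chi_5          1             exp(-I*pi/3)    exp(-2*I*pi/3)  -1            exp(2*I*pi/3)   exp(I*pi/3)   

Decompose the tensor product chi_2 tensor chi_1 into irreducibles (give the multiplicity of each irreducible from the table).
chi_2 tensor chi_1 = chi_3 (all other irreducibles have multiplicity 0).

Justification: The character of a tensor product is the pointwise product (chi_2 * chi_1)(C) = chi_2(C) * chi_1(C):
  {0}: (1)*(1), {1}: (exp(2*I*pi/3))*(exp(I*pi/3)), {2}: (exp(-2*I*pi/3))*(exp(2*I*pi/3)), {3}: (1)*(-1), {4}: (exp(2*I*pi/3))*(exp(-2*I*pi/3)), {5}: (exp(-2*I*pi/3))*(exp(-I*pi/3))
so (chi_2 * chi_1) takes values
  {0} -> 1, {1} -> -1, {2} -> 1, {3} -> -1, {4} -> 1, {5} -> -1.
Now take the inner product of this character with each irreducible chi from the table, <chi_2*chi_1, chi> = (1/6) sum_C |C| (chi_2*chi_1)(C) conj(chi(C)):
  <chi_2*chi_1, chi_0> = (1/6)[1*(1)*conj(1) + 1*(-1)*conj(1) + 1*(1)*conj(1) + 1*(-1)*conj(1) + 1*(1)*conj(1) + 1*(-1)*conj(1)]
      = (1/6)[(1) + (-1) + (1) + (-1) + (1) + (-1)] = 0/6 = 0
  <chi_2*chi_1, chi_1> = (1/6)[1*(1)*conj(1) + 1*(-1)*conj(exp(I*pi/3)) + 1*(1)*conj(exp(2*I*pi/3)) + 1*(-1)*conj(-1) + 1*(1)*conj(exp(-2*I*pi/3)) + 1*(-1)*conj(exp(-I*pi/3))]
      = (1/6)[(1) + (-exp(-I*pi/3)) + (exp(-2*I*pi/3)) + (1) + (exp(2*I*pi/3)) + (-exp(I*pi/3))] = 0/6 = 0
  <chi_2*chi_1, chi_2> = (1/6)[1*(1)*conj(1) + 1*(-1)*conj(exp(2*I*pi/3)) + 1*(1)*conj(exp(-2*I*pi/3)) + 1*(-1)*conj(1) + 1*(1)*conj(exp(2*I*pi/3)) + 1*(-1)*conj(exp(-2*I*pi/3))]
      = (1/6)[(1) + (-exp(-2*I*pi/3)) + (exp(2*I*pi/3)) + (-1) + (exp(-2*I*pi/3)) + (-exp(2*I*pi/3))] = 0/6 = 0
  <chi_2*chi_1, chi_3> = (1/6)[1*(1)*conj(1) + 1*(-1)*conj(-1) + 1*(1)*conj(1) + 1*(-1)*conj(-1) + 1*(1)*conj(1) + 1*(-1)*conj(-1)]
      = (1/6)[(1) + (1) + (1) + (1) + (1) + (1)] = 6/6 = 1
  <chi_2*chi_1, chi_4> = (1/6)[1*(1)*conj(1) + 1*(-1)*conj(exp(-2*I*pi/3)) + 1*(1)*conj(exp(2*I*pi/3)) + 1*(-1)*conj(1) + 1*(1)*conj(exp(-2*I*pi/3)) + 1*(-1)*conj(exp(2*I*pi/3))]
      = (1/6)[(1) + (-exp(2*I*pi/3)) + (exp(-2*I*pi/3)) + (-1) + (exp(2*I*pi/3)) + (-exp(-2*I*pi/3))] = 0/6 = 0
  <chi_2*chi_1, chi_5> = (1/6)[1*(1)*conj(1) + 1*(-1)*conj(exp(-I*pi/3)) + 1*(1)*conj(exp(-2*I*pi/3)) + 1*(-1)*conj(-1) + 1*(1)*conj(exp(2*I*pi/3)) + 1*(-1)*conj(exp(I*pi/3))]
      = (1/6)[(1) + (-exp(I*pi/3)) + (exp(2*I*pi/3)) + (1) + (exp(-2*I*pi/3)) + (-exp(-I*pi/3))] = 0/6 = 0
(Exp terms are combined using exp(i*s)*conj(exp(i*t)) = exp(i*(s-t)), and sums of them are collapsed using the identity that for every m > 1 the m distinct m-th roots of unity sum to 0, e.g. 1 + exp(2*I*pi/3) + exp(-2*I*pi/3) = 0.)
Hence the multiplicities are chi_3: 1. Dimension check: dim(chi_2)*dim(chi_1) = 1*1 = 1 and sum (mult * dim) = 1*1 = 1.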